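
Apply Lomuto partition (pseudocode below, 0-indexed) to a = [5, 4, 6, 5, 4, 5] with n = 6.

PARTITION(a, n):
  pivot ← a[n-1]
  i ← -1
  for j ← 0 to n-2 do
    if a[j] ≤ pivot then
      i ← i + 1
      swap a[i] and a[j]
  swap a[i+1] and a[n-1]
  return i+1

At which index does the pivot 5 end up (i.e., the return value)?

4

pivot=5, i=-1
j=0: 5≤5, i=0, swap(0,0) ⇒ [5, 4, 6, 5, 4, 5]
j=1: 4≤5, i=1, swap(1,1) ⇒ [5, 4, 6, 5, 4, 5]
j=2: 6>5, skip
j=3: 5≤5, i=2, swap(2,3) ⇒ [5, 4, 5, 6, 4, 5]
j=4: 4≤5, i=3, swap(3,4) ⇒ [5, 4, 5, 4, 6, 5]
swap(4,5) ⇒ [5, 4, 5, 4, 5, 6]; return 4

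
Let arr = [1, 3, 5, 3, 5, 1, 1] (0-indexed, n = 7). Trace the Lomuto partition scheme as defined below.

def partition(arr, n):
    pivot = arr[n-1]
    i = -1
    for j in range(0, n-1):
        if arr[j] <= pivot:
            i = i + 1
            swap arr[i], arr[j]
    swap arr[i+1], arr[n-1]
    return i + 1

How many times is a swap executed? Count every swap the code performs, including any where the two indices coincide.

3

pivot=1, i=-1
j=0: 1≤1, i=0, swap(0,0) ⇒ [1, 3, 5, 3, 5, 1, 1]
j=1: 3>1, skip
j=2: 5>1, skip
j=3: 3>1, skip
j=4: 5>1, skip
j=5: 1≤1, i=1, swap(1,5) ⇒ [1, 1, 5, 3, 5, 3, 1]
swap(2,6) ⇒ [1, 1, 1, 3, 5, 3, 5]; return 2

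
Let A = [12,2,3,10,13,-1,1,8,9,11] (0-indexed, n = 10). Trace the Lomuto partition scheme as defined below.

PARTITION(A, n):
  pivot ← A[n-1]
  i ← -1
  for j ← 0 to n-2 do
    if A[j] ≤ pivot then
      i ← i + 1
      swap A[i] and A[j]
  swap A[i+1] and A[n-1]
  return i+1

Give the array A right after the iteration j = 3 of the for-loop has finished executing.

pivot = A[9] = 11; i = -1
j=0: A[0]=12 > 11 → no swap
j=1: A[1]=2 ≤ 11 → i=0, swap A[0],A[1] → [2,12,3,10,13,-1,1,8,9,11]
j=2: A[2]=3 ≤ 11 → i=1, swap A[1],A[2] → [2,3,12,10,13,-1,1,8,9,11]
j=3: A[3]=10 ≤ 11 → i=2, swap A[2],A[3] → [2,3,10,12,13,-1,1,8,9,11]
(after j=3) A = [2,3,10,12,13,-1,1,8,9,11]

[2,3,10,12,13,-1,1,8,9,11]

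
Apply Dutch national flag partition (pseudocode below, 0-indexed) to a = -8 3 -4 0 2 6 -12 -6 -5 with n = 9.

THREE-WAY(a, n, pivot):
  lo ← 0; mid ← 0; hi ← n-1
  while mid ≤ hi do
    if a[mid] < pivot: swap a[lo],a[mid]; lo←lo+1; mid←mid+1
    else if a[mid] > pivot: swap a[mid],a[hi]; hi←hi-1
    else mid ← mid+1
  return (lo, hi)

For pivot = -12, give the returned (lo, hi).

pivot = -12; lo=0, mid=0, hi=8
a[mid]=-8>-12: swap a[0],a[8]; hi=7 → -5 3 -4 0 2 6 -12 -6 -8
a[mid]=-5>-12: swap a[0],a[7]; hi=6 → -6 3 -4 0 2 6 -12 -5 -8
a[mid]=-6>-12: swap a[0],a[6]; hi=5 → -12 3 -4 0 2 6 -6 -5 -8
a[mid]=-12=-12: mid=1
a[mid]=3>-12: swap a[1],a[5]; hi=4 → -12 6 -4 0 2 3 -6 -5 -8
a[mid]=6>-12: swap a[1],a[4]; hi=3 → -12 2 -4 0 6 3 -6 -5 -8
a[mid]=2>-12: swap a[1],a[3]; hi=2 → -12 0 -4 2 6 3 -6 -5 -8
a[mid]=0>-12: swap a[1],a[2]; hi=1 → -12 -4 0 2 6 3 -6 -5 -8
a[mid]=-4>-12: swap a[1],a[1]; hi=0 → -12 -4 0 2 6 3 -6 -5 -8
end: lo=0, hi=0; a = -12 -4 0 2 6 3 -6 -5 -8

(0, 0)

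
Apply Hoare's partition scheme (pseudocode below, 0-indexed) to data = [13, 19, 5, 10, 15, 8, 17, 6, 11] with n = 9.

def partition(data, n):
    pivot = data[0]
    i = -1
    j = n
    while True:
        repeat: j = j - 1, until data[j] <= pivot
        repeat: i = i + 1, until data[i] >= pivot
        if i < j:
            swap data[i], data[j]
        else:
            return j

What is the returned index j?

4

pivot = data[0] = 13; i = -1, j = 9
j→8 (data[8]=11≤13), i→0 (data[0]=13≥13); i<j, swap → [11, 19, 5, 10, 15, 8, 17, 6, 13]
j→7 (data[7]=6≤13), i→1 (data[1]=19≥13); i<j, swap → [11, 6, 5, 10, 15, 8, 17, 19, 13]
j→5 (data[5]=8≤13), i→4 (data[4]=15≥13); i<j, swap → [11, 6, 5, 10, 8, 15, 17, 19, 13]
j→4, i→5; i≥j, return j=4. data = [11, 6, 5, 10, 8, 15, 17, 19, 13]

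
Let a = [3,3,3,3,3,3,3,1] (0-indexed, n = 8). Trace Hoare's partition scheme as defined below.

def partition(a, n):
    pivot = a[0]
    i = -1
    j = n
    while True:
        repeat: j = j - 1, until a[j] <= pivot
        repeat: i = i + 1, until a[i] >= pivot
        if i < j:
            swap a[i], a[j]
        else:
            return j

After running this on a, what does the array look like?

[1,3,3,3,3,3,3,3]

pivot=3
j stops at 7 (1), i stops at 0 (3); swap ⇒ [1,3,3,3,3,3,3,3]
j stops at 6 (3), i stops at 1 (3); swap ⇒ [1,3,3,3,3,3,3,3]
j stops at 5 (3), i stops at 2 (3); swap ⇒ [1,3,3,3,3,3,3,3]
j stops at 4 (3), i stops at 3 (3); swap ⇒ [1,3,3,3,3,3,3,3]
j stops at 3, i stops at 4; i≥j ⇒ return 3. a=[1,3,3,3,3,3,3,3]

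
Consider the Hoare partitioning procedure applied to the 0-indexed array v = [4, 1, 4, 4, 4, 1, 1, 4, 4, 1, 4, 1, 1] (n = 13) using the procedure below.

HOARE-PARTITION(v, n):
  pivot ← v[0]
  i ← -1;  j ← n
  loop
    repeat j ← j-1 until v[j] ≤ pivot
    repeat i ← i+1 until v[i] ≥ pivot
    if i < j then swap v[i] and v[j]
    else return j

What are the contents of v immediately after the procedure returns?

[1, 1, 1, 4, 1, 1, 1, 4, 4, 4, 4, 4, 4]

pivot=4
j stops at 12 (1), i stops at 0 (4); swap ⇒ [1, 1, 4, 4, 4, 1, 1, 4, 4, 1, 4, 1, 4]
j stops at 11 (1), i stops at 2 (4); swap ⇒ [1, 1, 1, 4, 4, 1, 1, 4, 4, 1, 4, 4, 4]
j stops at 10 (4), i stops at 3 (4); swap ⇒ [1, 1, 1, 4, 4, 1, 1, 4, 4, 1, 4, 4, 4]
j stops at 9 (1), i stops at 4 (4); swap ⇒ [1, 1, 1, 4, 1, 1, 1, 4, 4, 4, 4, 4, 4]
j stops at 8 (4), i stops at 7 (4); swap ⇒ [1, 1, 1, 4, 1, 1, 1, 4, 4, 4, 4, 4, 4]
j stops at 7, i stops at 8; i≥j ⇒ return 7. v=[1, 1, 1, 4, 1, 1, 1, 4, 4, 4, 4, 4, 4]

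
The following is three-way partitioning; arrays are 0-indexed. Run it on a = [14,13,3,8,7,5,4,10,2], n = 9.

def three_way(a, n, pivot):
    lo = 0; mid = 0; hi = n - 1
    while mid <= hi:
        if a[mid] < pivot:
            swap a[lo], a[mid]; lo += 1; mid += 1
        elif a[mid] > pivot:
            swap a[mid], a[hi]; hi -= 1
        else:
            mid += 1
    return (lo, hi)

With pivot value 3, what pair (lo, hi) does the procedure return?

lo=0 mid=0 hi=8
14>3: swap(0,8), hi=7 ⇒ [2,13,3,8,7,5,4,10,14]
2<3: swap(0,0), lo=1 mid=1 ⇒ [2,13,3,8,7,5,4,10,14]
13>3: swap(1,7), hi=6 ⇒ [2,10,3,8,7,5,4,13,14]
10>3: swap(1,6), hi=5 ⇒ [2,4,3,8,7,5,10,13,14]
4>3: swap(1,5), hi=4 ⇒ [2,5,3,8,7,4,10,13,14]
5>3: swap(1,4), hi=3 ⇒ [2,7,3,8,5,4,10,13,14]
7>3: swap(1,3), hi=2 ⇒ [2,8,3,7,5,4,10,13,14]
8>3: swap(1,2), hi=1 ⇒ [2,3,8,7,5,4,10,13,14]
3=3: mid=2
done. lo=1 hi=1; a=[2,3,8,7,5,4,10,13,14]

(1, 1)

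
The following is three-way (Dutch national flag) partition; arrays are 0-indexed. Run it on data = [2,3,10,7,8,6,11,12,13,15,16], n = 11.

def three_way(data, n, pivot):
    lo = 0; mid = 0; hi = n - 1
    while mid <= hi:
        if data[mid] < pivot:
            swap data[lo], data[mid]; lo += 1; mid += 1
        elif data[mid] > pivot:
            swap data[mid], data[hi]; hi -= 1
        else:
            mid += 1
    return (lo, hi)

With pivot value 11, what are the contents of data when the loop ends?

[2,3,10,7,8,6,11,13,15,16,12]

lo=0 mid=0 hi=10
2<11: swap(0,0), lo=1 mid=1 ⇒ [2,3,10,7,8,6,11,12,13,15,16]
3<11: swap(1,1), lo=2 mid=2 ⇒ [2,3,10,7,8,6,11,12,13,15,16]
10<11: swap(2,2), lo=3 mid=3 ⇒ [2,3,10,7,8,6,11,12,13,15,16]
7<11: swap(3,3), lo=4 mid=4 ⇒ [2,3,10,7,8,6,11,12,13,15,16]
8<11: swap(4,4), lo=5 mid=5 ⇒ [2,3,10,7,8,6,11,12,13,15,16]
6<11: swap(5,5), lo=6 mid=6 ⇒ [2,3,10,7,8,6,11,12,13,15,16]
11=11: mid=7
12>11: swap(7,10), hi=9 ⇒ [2,3,10,7,8,6,11,16,13,15,12]
16>11: swap(7,9), hi=8 ⇒ [2,3,10,7,8,6,11,15,13,16,12]
15>11: swap(7,8), hi=7 ⇒ [2,3,10,7,8,6,11,13,15,16,12]
13>11: swap(7,7), hi=6 ⇒ [2,3,10,7,8,6,11,13,15,16,12]
done. lo=6 hi=6; data=[2,3,10,7,8,6,11,13,15,16,12]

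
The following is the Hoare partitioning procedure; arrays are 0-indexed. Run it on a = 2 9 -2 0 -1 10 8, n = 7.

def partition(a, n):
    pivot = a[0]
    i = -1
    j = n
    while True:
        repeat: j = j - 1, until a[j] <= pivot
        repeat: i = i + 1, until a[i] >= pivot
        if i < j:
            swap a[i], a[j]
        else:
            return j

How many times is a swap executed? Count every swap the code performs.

2

pivot=2
j stops at 4 (-1), i stops at 0 (2); swap ⇒ -1 9 -2 0 2 10 8
j stops at 3 (0), i stops at 1 (9); swap ⇒ -1 0 -2 9 2 10 8
j stops at 2, i stops at 3; i≥j ⇒ return 2. a=-1 0 -2 9 2 10 8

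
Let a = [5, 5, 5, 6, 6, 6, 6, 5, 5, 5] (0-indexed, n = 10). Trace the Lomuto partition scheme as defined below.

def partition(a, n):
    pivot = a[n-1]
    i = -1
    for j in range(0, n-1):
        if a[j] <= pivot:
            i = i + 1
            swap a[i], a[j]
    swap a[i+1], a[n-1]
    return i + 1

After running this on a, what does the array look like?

pivot = a[9] = 5; i = -1
j=0: a[0]=5 ≤ 5 → i=0, swap a[0],a[0] (no change) → [5, 5, 5, 6, 6, 6, 6, 5, 5, 5]
j=1: a[1]=5 ≤ 5 → i=1, swap a[1],a[1] (no change) → [5, 5, 5, 6, 6, 6, 6, 5, 5, 5]
j=2: a[2]=5 ≤ 5 → i=2, swap a[2],a[2] (no change) → [5, 5, 5, 6, 6, 6, 6, 5, 5, 5]
j=3: a[3]=6 > 5 → no swap
j=4: a[4]=6 > 5 → no swap
j=5: a[5]=6 > 5 → no swap
j=6: a[6]=6 > 5 → no swap
j=7: a[7]=5 ≤ 5 → i=3, swap a[3],a[7] → [5, 5, 5, 5, 6, 6, 6, 6, 5, 5]
j=8: a[8]=5 ≤ 5 → i=4, swap a[4],a[8] → [5, 5, 5, 5, 5, 6, 6, 6, 6, 5]
final swap a[5],a[9] → [5, 5, 5, 5, 5, 5, 6, 6, 6, 6]; return 5

[5, 5, 5, 5, 5, 5, 6, 6, 6, 6]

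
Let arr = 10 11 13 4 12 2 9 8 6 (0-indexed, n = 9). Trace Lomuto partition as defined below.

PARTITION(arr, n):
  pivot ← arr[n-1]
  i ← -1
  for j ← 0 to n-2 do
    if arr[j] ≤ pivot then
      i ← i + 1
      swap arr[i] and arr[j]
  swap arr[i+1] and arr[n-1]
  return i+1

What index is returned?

pivot = arr[8] = 6; i = -1
j=0: arr[0]=10 > 6 → no swap
j=1: arr[1]=11 > 6 → no swap
j=2: arr[2]=13 > 6 → no swap
j=3: arr[3]=4 ≤ 6 → i=0, swap arr[0],arr[3] → 4 11 13 10 12 2 9 8 6
j=4: arr[4]=12 > 6 → no swap
j=5: arr[5]=2 ≤ 6 → i=1, swap arr[1],arr[5] → 4 2 13 10 12 11 9 8 6
j=6: arr[6]=9 > 6 → no swap
j=7: arr[7]=8 > 6 → no swap
final swap arr[2],arr[8] → 4 2 6 10 12 11 9 8 13; return 2

2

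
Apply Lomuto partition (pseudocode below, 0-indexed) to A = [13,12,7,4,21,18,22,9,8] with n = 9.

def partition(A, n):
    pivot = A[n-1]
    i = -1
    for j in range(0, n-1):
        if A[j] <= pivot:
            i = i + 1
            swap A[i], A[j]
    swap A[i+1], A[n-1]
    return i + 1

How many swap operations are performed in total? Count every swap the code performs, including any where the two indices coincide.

3

pivot = A[8] = 8; i = -1
j=0: A[0]=13 > 8 → no swap
j=1: A[1]=12 > 8 → no swap
j=2: A[2]=7 ≤ 8 → i=0, swap A[0],A[2] → [7,12,13,4,21,18,22,9,8]
j=3: A[3]=4 ≤ 8 → i=1, swap A[1],A[3] → [7,4,13,12,21,18,22,9,8]
j=4: A[4]=21 > 8 → no swap
j=5: A[5]=18 > 8 → no swap
j=6: A[6]=22 > 8 → no swap
j=7: A[7]=9 > 8 → no swap
final swap A[2],A[8] → [7,4,8,12,21,18,22,9,13]; return 2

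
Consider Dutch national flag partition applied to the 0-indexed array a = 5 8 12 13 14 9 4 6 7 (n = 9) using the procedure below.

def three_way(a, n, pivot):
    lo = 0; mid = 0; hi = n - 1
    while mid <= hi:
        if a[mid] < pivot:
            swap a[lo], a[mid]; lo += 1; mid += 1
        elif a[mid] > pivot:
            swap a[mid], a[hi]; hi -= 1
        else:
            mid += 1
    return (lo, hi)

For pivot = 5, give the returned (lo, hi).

(1, 1)

pivot = 5; lo=0, mid=0, hi=8
a[mid]=5=5: mid=1
a[mid]=8>5: swap a[1],a[8]; hi=7 → 5 7 12 13 14 9 4 6 8
a[mid]=7>5: swap a[1],a[7]; hi=6 → 5 6 12 13 14 9 4 7 8
a[mid]=6>5: swap a[1],a[6]; hi=5 → 5 4 12 13 14 9 6 7 8
a[mid]=4<5: swap a[0],a[1]; lo=1,mid=2 → 4 5 12 13 14 9 6 7 8
a[mid]=12>5: swap a[2],a[5]; hi=4 → 4 5 9 13 14 12 6 7 8
a[mid]=9>5: swap a[2],a[4]; hi=3 → 4 5 14 13 9 12 6 7 8
a[mid]=14>5: swap a[2],a[3]; hi=2 → 4 5 13 14 9 12 6 7 8
a[mid]=13>5: swap a[2],a[2]; hi=1 → 4 5 13 14 9 12 6 7 8
end: lo=1, hi=1; a = 4 5 13 14 9 12 6 7 8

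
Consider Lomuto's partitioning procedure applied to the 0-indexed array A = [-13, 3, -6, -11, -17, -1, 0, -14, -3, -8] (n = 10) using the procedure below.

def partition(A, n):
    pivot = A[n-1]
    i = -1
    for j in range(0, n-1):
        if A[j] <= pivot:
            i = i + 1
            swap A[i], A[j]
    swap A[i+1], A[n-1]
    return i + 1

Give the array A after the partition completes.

[-13, -11, -17, -14, -8, -1, 0, 3, -3, -6]

pivot = A[9] = -8; i = -1
j=0: A[0]=-13 ≤ -8 → i=0, swap A[0],A[0] (no change) → [-13, 3, -6, -11, -17, -1, 0, -14, -3, -8]
j=1: A[1]=3 > -8 → no swap
j=2: A[2]=-6 > -8 → no swap
j=3: A[3]=-11 ≤ -8 → i=1, swap A[1],A[3] → [-13, -11, -6, 3, -17, -1, 0, -14, -3, -8]
j=4: A[4]=-17 ≤ -8 → i=2, swap A[2],A[4] → [-13, -11, -17, 3, -6, -1, 0, -14, -3, -8]
j=5: A[5]=-1 > -8 → no swap
j=6: A[6]=0 > -8 → no swap
j=7: A[7]=-14 ≤ -8 → i=3, swap A[3],A[7] → [-13, -11, -17, -14, -6, -1, 0, 3, -3, -8]
j=8: A[8]=-3 > -8 → no swap
final swap A[4],A[9] → [-13, -11, -17, -14, -8, -1, 0, 3, -3, -6]; return 4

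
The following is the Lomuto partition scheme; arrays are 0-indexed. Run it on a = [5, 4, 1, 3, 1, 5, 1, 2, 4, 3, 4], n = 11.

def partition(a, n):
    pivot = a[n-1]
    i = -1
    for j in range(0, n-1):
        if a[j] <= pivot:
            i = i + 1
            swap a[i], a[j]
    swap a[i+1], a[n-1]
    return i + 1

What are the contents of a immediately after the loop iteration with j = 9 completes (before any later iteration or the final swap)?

pivot=4, i=-1
j=0: 5>4, skip
j=1: 4≤4, i=0, swap(0,1) ⇒ [4, 5, 1, 3, 1, 5, 1, 2, 4, 3, 4]
j=2: 1≤4, i=1, swap(1,2) ⇒ [4, 1, 5, 3, 1, 5, 1, 2, 4, 3, 4]
j=3: 3≤4, i=2, swap(2,3) ⇒ [4, 1, 3, 5, 1, 5, 1, 2, 4, 3, 4]
j=4: 1≤4, i=3, swap(3,4) ⇒ [4, 1, 3, 1, 5, 5, 1, 2, 4, 3, 4]
j=5: 5>4, skip
j=6: 1≤4, i=4, swap(4,6) ⇒ [4, 1, 3, 1, 1, 5, 5, 2, 4, 3, 4]
j=7: 2≤4, i=5, swap(5,7) ⇒ [4, 1, 3, 1, 1, 2, 5, 5, 4, 3, 4]
j=8: 4≤4, i=6, swap(6,8) ⇒ [4, 1, 3, 1, 1, 2, 4, 5, 5, 3, 4]
j=9: 3≤4, i=7, swap(7,9) ⇒ [4, 1, 3, 1, 1, 2, 4, 3, 5, 5, 4]
(after j=9) a = [4, 1, 3, 1, 1, 2, 4, 3, 5, 5, 4]

[4, 1, 3, 1, 1, 2, 4, 3, 5, 5, 4]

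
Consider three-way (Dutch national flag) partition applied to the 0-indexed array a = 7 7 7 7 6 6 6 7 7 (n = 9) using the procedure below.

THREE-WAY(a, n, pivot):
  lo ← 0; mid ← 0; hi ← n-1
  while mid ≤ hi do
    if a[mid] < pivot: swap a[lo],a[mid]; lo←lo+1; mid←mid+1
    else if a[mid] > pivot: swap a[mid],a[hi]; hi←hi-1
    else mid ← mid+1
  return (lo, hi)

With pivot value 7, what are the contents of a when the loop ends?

6 6 6 7 7 7 7 7 7

pivot = 7; lo=0, mid=0, hi=8
a[mid]=7=7: mid=1
a[mid]=7=7: mid=2
a[mid]=7=7: mid=3
a[mid]=7=7: mid=4
a[mid]=6<7: swap a[0],a[4]; lo=1,mid=5 → 6 7 7 7 7 6 6 7 7
a[mid]=6<7: swap a[1],a[5]; lo=2,mid=6 → 6 6 7 7 7 7 6 7 7
a[mid]=6<7: swap a[2],a[6]; lo=3,mid=7 → 6 6 6 7 7 7 7 7 7
a[mid]=7=7: mid=8
a[mid]=7=7: mid=9
end: lo=3, hi=8; a = 6 6 6 7 7 7 7 7 7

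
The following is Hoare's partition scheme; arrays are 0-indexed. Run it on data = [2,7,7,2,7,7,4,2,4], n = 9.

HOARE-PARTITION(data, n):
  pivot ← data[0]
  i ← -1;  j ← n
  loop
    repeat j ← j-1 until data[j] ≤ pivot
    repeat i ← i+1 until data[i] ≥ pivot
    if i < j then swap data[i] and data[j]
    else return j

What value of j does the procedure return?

1

pivot = data[0] = 2; i = -1, j = 9
j→7 (data[7]=2≤2), i→0 (data[0]=2≥2); i<j, swap → [2,7,7,2,7,7,4,2,4]
j→3 (data[3]=2≤2), i→1 (data[1]=7≥2); i<j, swap → [2,2,7,7,7,7,4,2,4]
j→1, i→2; i≥j, return j=1. data = [2,2,7,7,7,7,4,2,4]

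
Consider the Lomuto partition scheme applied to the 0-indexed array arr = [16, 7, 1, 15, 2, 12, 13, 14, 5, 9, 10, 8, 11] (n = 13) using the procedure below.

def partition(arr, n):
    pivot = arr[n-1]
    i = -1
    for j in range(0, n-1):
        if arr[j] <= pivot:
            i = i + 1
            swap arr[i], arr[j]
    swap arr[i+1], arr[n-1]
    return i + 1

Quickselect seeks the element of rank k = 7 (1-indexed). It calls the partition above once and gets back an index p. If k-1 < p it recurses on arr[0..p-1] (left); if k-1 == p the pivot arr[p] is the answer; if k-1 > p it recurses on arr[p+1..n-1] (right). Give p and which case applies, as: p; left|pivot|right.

7; left

pivot=11, i=-1
j=0: 16>11, skip
j=1: 7≤11, i=0, swap(0,1) ⇒ [7, 16, 1, 15, 2, 12, 13, 14, 5, 9, 10, 8, 11]
j=2: 1≤11, i=1, swap(1,2) ⇒ [7, 1, 16, 15, 2, 12, 13, 14, 5, 9, 10, 8, 11]
j=3: 15>11, skip
j=4: 2≤11, i=2, swap(2,4) ⇒ [7, 1, 2, 15, 16, 12, 13, 14, 5, 9, 10, 8, 11]
j=5: 12>11, skip
j=6: 13>11, skip
j=7: 14>11, skip
j=8: 5≤11, i=3, swap(3,8) ⇒ [7, 1, 2, 5, 16, 12, 13, 14, 15, 9, 10, 8, 11]
j=9: 9≤11, i=4, swap(4,9) ⇒ [7, 1, 2, 5, 9, 12, 13, 14, 15, 16, 10, 8, 11]
j=10: 10≤11, i=5, swap(5,10) ⇒ [7, 1, 2, 5, 9, 10, 13, 14, 15, 16, 12, 8, 11]
j=11: 8≤11, i=6, swap(6,11) ⇒ [7, 1, 2, 5, 9, 10, 8, 14, 15, 16, 12, 13, 11]
swap(7,12) ⇒ [7, 1, 2, 5, 9, 10, 8, 11, 15, 16, 12, 13, 14]; return 7
p = 7; k-1 = 6 < 7 ⇒ left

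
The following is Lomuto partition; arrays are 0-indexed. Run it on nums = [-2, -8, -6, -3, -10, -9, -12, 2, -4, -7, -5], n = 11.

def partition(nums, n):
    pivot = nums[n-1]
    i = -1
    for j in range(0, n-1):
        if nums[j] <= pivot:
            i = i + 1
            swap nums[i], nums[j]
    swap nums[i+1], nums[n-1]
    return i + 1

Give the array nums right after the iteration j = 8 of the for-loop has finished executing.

[-8, -6, -10, -9, -12, -3, -2, 2, -4, -7, -5]

pivot = nums[10] = -5; i = -1
j=0: nums[0]=-2 > -5 → no swap
j=1: nums[1]=-8 ≤ -5 → i=0, swap nums[0],nums[1] → [-8, -2, -6, -3, -10, -9, -12, 2, -4, -7, -5]
j=2: nums[2]=-6 ≤ -5 → i=1, swap nums[1],nums[2] → [-8, -6, -2, -3, -10, -9, -12, 2, -4, -7, -5]
j=3: nums[3]=-3 > -5 → no swap
j=4: nums[4]=-10 ≤ -5 → i=2, swap nums[2],nums[4] → [-8, -6, -10, -3, -2, -9, -12, 2, -4, -7, -5]
j=5: nums[5]=-9 ≤ -5 → i=3, swap nums[3],nums[5] → [-8, -6, -10, -9, -2, -3, -12, 2, -4, -7, -5]
j=6: nums[6]=-12 ≤ -5 → i=4, swap nums[4],nums[6] → [-8, -6, -10, -9, -12, -3, -2, 2, -4, -7, -5]
j=7: nums[7]=2 > -5 → no swap
j=8: nums[8]=-4 > -5 → no swap
(after j=8) nums = [-8, -6, -10, -9, -12, -3, -2, 2, -4, -7, -5]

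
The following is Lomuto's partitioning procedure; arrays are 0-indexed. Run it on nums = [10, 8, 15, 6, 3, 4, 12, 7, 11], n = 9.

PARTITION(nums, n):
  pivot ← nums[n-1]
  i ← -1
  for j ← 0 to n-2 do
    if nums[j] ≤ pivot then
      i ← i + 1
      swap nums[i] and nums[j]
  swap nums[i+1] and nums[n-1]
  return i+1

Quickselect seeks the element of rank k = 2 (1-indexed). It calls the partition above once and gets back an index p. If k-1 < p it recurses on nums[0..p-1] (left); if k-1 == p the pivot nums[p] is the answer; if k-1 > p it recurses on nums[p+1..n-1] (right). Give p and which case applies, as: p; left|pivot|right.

6; left

pivot=11, i=-1
j=0: 10≤11, i=0, swap(0,0) ⇒ [10, 8, 15, 6, 3, 4, 12, 7, 11]
j=1: 8≤11, i=1, swap(1,1) ⇒ [10, 8, 15, 6, 3, 4, 12, 7, 11]
j=2: 15>11, skip
j=3: 6≤11, i=2, swap(2,3) ⇒ [10, 8, 6, 15, 3, 4, 12, 7, 11]
j=4: 3≤11, i=3, swap(3,4) ⇒ [10, 8, 6, 3, 15, 4, 12, 7, 11]
j=5: 4≤11, i=4, swap(4,5) ⇒ [10, 8, 6, 3, 4, 15, 12, 7, 11]
j=6: 12>11, skip
j=7: 7≤11, i=5, swap(5,7) ⇒ [10, 8, 6, 3, 4, 7, 12, 15, 11]
swap(6,8) ⇒ [10, 8, 6, 3, 4, 7, 11, 15, 12]; return 6
p = 6; k-1 = 1 < 6 ⇒ left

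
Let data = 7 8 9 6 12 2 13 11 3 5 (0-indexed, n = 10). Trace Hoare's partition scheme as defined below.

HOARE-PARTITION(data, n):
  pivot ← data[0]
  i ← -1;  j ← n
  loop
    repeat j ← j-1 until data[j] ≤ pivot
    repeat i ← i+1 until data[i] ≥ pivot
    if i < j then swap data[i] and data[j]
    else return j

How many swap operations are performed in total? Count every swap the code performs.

3

pivot = data[0] = 7; i = -1, j = 10
j→9 (data[9]=5≤7), i→0 (data[0]=7≥7); i<j, swap → 5 8 9 6 12 2 13 11 3 7
j→8 (data[8]=3≤7), i→1 (data[1]=8≥7); i<j, swap → 5 3 9 6 12 2 13 11 8 7
j→5 (data[5]=2≤7), i→2 (data[2]=9≥7); i<j, swap → 5 3 2 6 12 9 13 11 8 7
j→3, i→4; i≥j, return j=3. data = 5 3 2 6 12 9 13 11 8 7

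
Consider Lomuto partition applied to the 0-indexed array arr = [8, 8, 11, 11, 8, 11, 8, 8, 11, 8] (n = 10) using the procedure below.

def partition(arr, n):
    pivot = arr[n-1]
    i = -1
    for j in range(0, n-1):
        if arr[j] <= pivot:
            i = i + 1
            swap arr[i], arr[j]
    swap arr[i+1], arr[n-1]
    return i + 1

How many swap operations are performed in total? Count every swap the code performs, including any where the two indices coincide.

6

pivot=8, i=-1
j=0: 8≤8, i=0, swap(0,0) ⇒ [8, 8, 11, 11, 8, 11, 8, 8, 11, 8]
j=1: 8≤8, i=1, swap(1,1) ⇒ [8, 8, 11, 11, 8, 11, 8, 8, 11, 8]
j=2: 11>8, skip
j=3: 11>8, skip
j=4: 8≤8, i=2, swap(2,4) ⇒ [8, 8, 8, 11, 11, 11, 8, 8, 11, 8]
j=5: 11>8, skip
j=6: 8≤8, i=3, swap(3,6) ⇒ [8, 8, 8, 8, 11, 11, 11, 8, 11, 8]
j=7: 8≤8, i=4, swap(4,7) ⇒ [8, 8, 8, 8, 8, 11, 11, 11, 11, 8]
j=8: 11>8, skip
swap(5,9) ⇒ [8, 8, 8, 8, 8, 8, 11, 11, 11, 11]; return 5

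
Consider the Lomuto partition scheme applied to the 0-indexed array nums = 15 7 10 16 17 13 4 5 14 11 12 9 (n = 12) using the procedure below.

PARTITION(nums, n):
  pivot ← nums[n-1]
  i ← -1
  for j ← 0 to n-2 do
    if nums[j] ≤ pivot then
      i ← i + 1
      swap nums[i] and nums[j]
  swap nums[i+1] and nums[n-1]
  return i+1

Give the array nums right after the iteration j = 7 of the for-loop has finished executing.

7 4 5 16 17 13 15 10 14 11 12 9

pivot=9, i=-1
j=0: 15>9, skip
j=1: 7≤9, i=0, swap(0,1) ⇒ 7 15 10 16 17 13 4 5 14 11 12 9
j=2: 10>9, skip
j=3: 16>9, skip
j=4: 17>9, skip
j=5: 13>9, skip
j=6: 4≤9, i=1, swap(1,6) ⇒ 7 4 10 16 17 13 15 5 14 11 12 9
j=7: 5≤9, i=2, swap(2,7) ⇒ 7 4 5 16 17 13 15 10 14 11 12 9
(after j=7) nums = 7 4 5 16 17 13 15 10 14 11 12 9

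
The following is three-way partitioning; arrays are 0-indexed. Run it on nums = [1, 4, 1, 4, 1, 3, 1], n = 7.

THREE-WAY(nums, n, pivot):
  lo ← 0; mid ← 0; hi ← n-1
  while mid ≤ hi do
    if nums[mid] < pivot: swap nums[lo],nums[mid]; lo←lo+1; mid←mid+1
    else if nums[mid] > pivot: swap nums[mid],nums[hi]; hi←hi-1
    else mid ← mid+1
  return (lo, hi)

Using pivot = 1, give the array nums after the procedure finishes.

[1, 1, 1, 1, 3, 4, 4]

pivot = 1; lo=0, mid=0, hi=6
nums[mid]=1=1: mid=1
nums[mid]=4>1: swap nums[1],nums[6]; hi=5 → [1, 1, 1, 4, 1, 3, 4]
nums[mid]=1=1: mid=2
nums[mid]=1=1: mid=3
nums[mid]=4>1: swap nums[3],nums[5]; hi=4 → [1, 1, 1, 3, 1, 4, 4]
nums[mid]=3>1: swap nums[3],nums[4]; hi=3 → [1, 1, 1, 1, 3, 4, 4]
nums[mid]=1=1: mid=4
end: lo=0, hi=3; nums = [1, 1, 1, 1, 3, 4, 4]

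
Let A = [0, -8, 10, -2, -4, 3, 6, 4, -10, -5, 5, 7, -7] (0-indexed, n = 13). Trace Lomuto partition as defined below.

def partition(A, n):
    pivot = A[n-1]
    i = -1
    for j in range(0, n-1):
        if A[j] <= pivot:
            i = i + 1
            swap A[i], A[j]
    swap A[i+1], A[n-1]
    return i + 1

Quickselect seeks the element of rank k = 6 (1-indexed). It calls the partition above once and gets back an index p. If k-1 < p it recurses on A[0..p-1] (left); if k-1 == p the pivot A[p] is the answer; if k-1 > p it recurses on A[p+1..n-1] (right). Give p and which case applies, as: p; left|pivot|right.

pivot = A[12] = -7; i = -1
j=0: A[0]=0 > -7 → no swap
j=1: A[1]=-8 ≤ -7 → i=0, swap A[0],A[1] → [-8, 0, 10, -2, -4, 3, 6, 4, -10, -5, 5, 7, -7]
j=2: A[2]=10 > -7 → no swap
j=3: A[3]=-2 > -7 → no swap
j=4: A[4]=-4 > -7 → no swap
j=5: A[5]=3 > -7 → no swap
j=6: A[6]=6 > -7 → no swap
j=7: A[7]=4 > -7 → no swap
j=8: A[8]=-10 ≤ -7 → i=1, swap A[1],A[8] → [-8, -10, 10, -2, -4, 3, 6, 4, 0, -5, 5, 7, -7]
j=9: A[9]=-5 > -7 → no swap
j=10: A[10]=5 > -7 → no swap
j=11: A[11]=7 > -7 → no swap
final swap A[2],A[12] → [-8, -10, -7, -2, -4, 3, 6, 4, 0, -5, 5, 7, 10]; return 2
p = 2; k-1 = 5 > 2 ⇒ right

2; right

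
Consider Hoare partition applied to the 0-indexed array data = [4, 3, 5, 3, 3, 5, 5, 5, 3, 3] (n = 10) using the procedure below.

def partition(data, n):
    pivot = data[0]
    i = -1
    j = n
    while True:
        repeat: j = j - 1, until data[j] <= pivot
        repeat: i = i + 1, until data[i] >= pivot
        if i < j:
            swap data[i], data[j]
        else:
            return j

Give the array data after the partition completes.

pivot=4
j stops at 9 (3), i stops at 0 (4); swap ⇒ [3, 3, 5, 3, 3, 5, 5, 5, 3, 4]
j stops at 8 (3), i stops at 2 (5); swap ⇒ [3, 3, 3, 3, 3, 5, 5, 5, 5, 4]
j stops at 4, i stops at 5; i≥j ⇒ return 4. data=[3, 3, 3, 3, 3, 5, 5, 5, 5, 4]

[3, 3, 3, 3, 3, 5, 5, 5, 5, 4]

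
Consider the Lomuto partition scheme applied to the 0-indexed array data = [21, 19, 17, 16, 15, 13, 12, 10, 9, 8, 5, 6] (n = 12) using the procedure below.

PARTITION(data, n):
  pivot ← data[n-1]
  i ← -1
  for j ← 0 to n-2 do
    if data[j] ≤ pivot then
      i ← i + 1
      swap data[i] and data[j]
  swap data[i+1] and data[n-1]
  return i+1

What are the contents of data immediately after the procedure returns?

[5, 6, 17, 16, 15, 13, 12, 10, 9, 8, 21, 19]

pivot = data[11] = 6; i = -1
j=0: data[0]=21 > 6 → no swap
j=1: data[1]=19 > 6 → no swap
j=2: data[2]=17 > 6 → no swap
j=3: data[3]=16 > 6 → no swap
j=4: data[4]=15 > 6 → no swap
j=5: data[5]=13 > 6 → no swap
j=6: data[6]=12 > 6 → no swap
j=7: data[7]=10 > 6 → no swap
j=8: data[8]=9 > 6 → no swap
j=9: data[9]=8 > 6 → no swap
j=10: data[10]=5 ≤ 6 → i=0, swap data[0],data[10] → [5, 19, 17, 16, 15, 13, 12, 10, 9, 8, 21, 6]
final swap data[1],data[11] → [5, 6, 17, 16, 15, 13, 12, 10, 9, 8, 21, 19]; return 1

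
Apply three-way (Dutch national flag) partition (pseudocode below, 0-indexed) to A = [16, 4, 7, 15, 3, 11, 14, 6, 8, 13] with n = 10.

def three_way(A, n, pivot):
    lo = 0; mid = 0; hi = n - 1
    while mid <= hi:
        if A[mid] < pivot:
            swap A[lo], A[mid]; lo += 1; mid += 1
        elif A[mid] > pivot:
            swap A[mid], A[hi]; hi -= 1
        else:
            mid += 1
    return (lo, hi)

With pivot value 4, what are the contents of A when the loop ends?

pivot = 4; lo=0, mid=0, hi=9
A[mid]=16>4: swap A[0],A[9]; hi=8 → [13, 4, 7, 15, 3, 11, 14, 6, 8, 16]
A[mid]=13>4: swap A[0],A[8]; hi=7 → [8, 4, 7, 15, 3, 11, 14, 6, 13, 16]
A[mid]=8>4: swap A[0],A[7]; hi=6 → [6, 4, 7, 15, 3, 11, 14, 8, 13, 16]
A[mid]=6>4: swap A[0],A[6]; hi=5 → [14, 4, 7, 15, 3, 11, 6, 8, 13, 16]
A[mid]=14>4: swap A[0],A[5]; hi=4 → [11, 4, 7, 15, 3, 14, 6, 8, 13, 16]
A[mid]=11>4: swap A[0],A[4]; hi=3 → [3, 4, 7, 15, 11, 14, 6, 8, 13, 16]
A[mid]=3<4: swap A[0],A[0]; lo=1,mid=1 → [3, 4, 7, 15, 11, 14, 6, 8, 13, 16]
A[mid]=4=4: mid=2
A[mid]=7>4: swap A[2],A[3]; hi=2 → [3, 4, 15, 7, 11, 14, 6, 8, 13, 16]
A[mid]=15>4: swap A[2],A[2]; hi=1 → [3, 4, 15, 7, 11, 14, 6, 8, 13, 16]
end: lo=1, hi=1; A = [3, 4, 15, 7, 11, 14, 6, 8, 13, 16]

[3, 4, 15, 7, 11, 14, 6, 8, 13, 16]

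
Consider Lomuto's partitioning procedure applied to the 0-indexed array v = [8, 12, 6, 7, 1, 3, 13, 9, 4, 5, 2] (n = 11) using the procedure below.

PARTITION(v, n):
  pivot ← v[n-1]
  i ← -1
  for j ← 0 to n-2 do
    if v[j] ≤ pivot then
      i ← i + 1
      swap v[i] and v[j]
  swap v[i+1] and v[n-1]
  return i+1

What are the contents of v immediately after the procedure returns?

pivot=2, i=-1
j=0: 8>2, skip
j=1: 12>2, skip
j=2: 6>2, skip
j=3: 7>2, skip
j=4: 1≤2, i=0, swap(0,4) ⇒ [1, 12, 6, 7, 8, 3, 13, 9, 4, 5, 2]
j=5: 3>2, skip
j=6: 13>2, skip
j=7: 9>2, skip
j=8: 4>2, skip
j=9: 5>2, skip
swap(1,10) ⇒ [1, 2, 6, 7, 8, 3, 13, 9, 4, 5, 12]; return 1

[1, 2, 6, 7, 8, 3, 13, 9, 4, 5, 12]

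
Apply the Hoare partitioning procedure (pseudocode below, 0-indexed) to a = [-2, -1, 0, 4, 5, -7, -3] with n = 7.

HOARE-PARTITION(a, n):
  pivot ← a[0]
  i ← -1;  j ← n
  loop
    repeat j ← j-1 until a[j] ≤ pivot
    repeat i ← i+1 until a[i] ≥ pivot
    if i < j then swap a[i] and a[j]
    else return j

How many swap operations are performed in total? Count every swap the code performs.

pivot = a[0] = -2; i = -1, j = 7
j→6 (a[6]=-3≤-2), i→0 (a[0]=-2≥-2); i<j, swap → [-3, -1, 0, 4, 5, -7, -2]
j→5 (a[5]=-7≤-2), i→1 (a[1]=-1≥-2); i<j, swap → [-3, -7, 0, 4, 5, -1, -2]
j→1, i→2; i≥j, return j=1. a = [-3, -7, 0, 4, 5, -1, -2]

2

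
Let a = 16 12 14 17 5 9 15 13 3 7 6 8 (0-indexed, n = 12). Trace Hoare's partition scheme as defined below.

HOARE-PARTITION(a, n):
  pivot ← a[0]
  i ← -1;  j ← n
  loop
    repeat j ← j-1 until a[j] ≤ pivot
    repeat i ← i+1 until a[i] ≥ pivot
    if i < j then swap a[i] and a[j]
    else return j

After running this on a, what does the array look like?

8 12 14 6 5 9 15 13 3 7 17 16

pivot = a[0] = 16; i = -1, j = 12
j→11 (a[11]=8≤16), i→0 (a[0]=16≥16); i<j, swap → 8 12 14 17 5 9 15 13 3 7 6 16
j→10 (a[10]=6≤16), i→3 (a[3]=17≥16); i<j, swap → 8 12 14 6 5 9 15 13 3 7 17 16
j→9, i→10; i≥j, return j=9. a = 8 12 14 6 5 9 15 13 3 7 17 16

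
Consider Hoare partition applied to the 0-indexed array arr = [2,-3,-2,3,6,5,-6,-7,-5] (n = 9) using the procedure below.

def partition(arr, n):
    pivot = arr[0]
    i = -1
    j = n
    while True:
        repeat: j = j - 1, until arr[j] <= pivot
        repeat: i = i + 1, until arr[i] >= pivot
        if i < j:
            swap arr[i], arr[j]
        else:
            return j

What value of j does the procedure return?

pivot=2
j stops at 8 (-5), i stops at 0 (2); swap ⇒ [-5,-3,-2,3,6,5,-6,-7,2]
j stops at 7 (-7), i stops at 3 (3); swap ⇒ [-5,-3,-2,-7,6,5,-6,3,2]
j stops at 6 (-6), i stops at 4 (6); swap ⇒ [-5,-3,-2,-7,-6,5,6,3,2]
j stops at 4, i stops at 5; i≥j ⇒ return 4. arr=[-5,-3,-2,-7,-6,5,6,3,2]

4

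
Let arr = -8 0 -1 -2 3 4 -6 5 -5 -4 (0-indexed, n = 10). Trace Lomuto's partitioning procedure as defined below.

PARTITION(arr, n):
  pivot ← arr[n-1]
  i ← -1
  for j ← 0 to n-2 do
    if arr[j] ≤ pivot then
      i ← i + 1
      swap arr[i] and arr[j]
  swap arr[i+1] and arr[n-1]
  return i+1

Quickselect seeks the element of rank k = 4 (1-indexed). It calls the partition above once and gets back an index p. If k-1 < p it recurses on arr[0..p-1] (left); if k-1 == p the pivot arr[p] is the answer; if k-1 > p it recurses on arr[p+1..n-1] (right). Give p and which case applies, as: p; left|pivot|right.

pivot = arr[9] = -4; i = -1
j=0: arr[0]=-8 ≤ -4 → i=0, swap arr[0],arr[0] (no change) → -8 0 -1 -2 3 4 -6 5 -5 -4
j=1: arr[1]=0 > -4 → no swap
j=2: arr[2]=-1 > -4 → no swap
j=3: arr[3]=-2 > -4 → no swap
j=4: arr[4]=3 > -4 → no swap
j=5: arr[5]=4 > -4 → no swap
j=6: arr[6]=-6 ≤ -4 → i=1, swap arr[1],arr[6] → -8 -6 -1 -2 3 4 0 5 -5 -4
j=7: arr[7]=5 > -4 → no swap
j=8: arr[8]=-5 ≤ -4 → i=2, swap arr[2],arr[8] → -8 -6 -5 -2 3 4 0 5 -1 -4
final swap arr[3],arr[9] → -8 -6 -5 -4 3 4 0 5 -1 -2; return 3
p = 3; k-1 = 3 == 3 ⇒ pivot

3; pivot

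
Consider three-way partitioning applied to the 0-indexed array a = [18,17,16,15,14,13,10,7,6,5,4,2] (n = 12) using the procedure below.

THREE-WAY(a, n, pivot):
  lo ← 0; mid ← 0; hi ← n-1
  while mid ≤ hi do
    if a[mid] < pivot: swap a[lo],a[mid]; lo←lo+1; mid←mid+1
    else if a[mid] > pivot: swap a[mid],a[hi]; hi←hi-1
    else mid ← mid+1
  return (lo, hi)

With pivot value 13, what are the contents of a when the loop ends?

pivot = 13; lo=0, mid=0, hi=11
a[mid]=18>13: swap a[0],a[11]; hi=10 → [2,17,16,15,14,13,10,7,6,5,4,18]
a[mid]=2<13: swap a[0],a[0]; lo=1,mid=1 → [2,17,16,15,14,13,10,7,6,5,4,18]
a[mid]=17>13: swap a[1],a[10]; hi=9 → [2,4,16,15,14,13,10,7,6,5,17,18]
a[mid]=4<13: swap a[1],a[1]; lo=2,mid=2 → [2,4,16,15,14,13,10,7,6,5,17,18]
a[mid]=16>13: swap a[2],a[9]; hi=8 → [2,4,5,15,14,13,10,7,6,16,17,18]
a[mid]=5<13: swap a[2],a[2]; lo=3,mid=3 → [2,4,5,15,14,13,10,7,6,16,17,18]
a[mid]=15>13: swap a[3],a[8]; hi=7 → [2,4,5,6,14,13,10,7,15,16,17,18]
a[mid]=6<13: swap a[3],a[3]; lo=4,mid=4 → [2,4,5,6,14,13,10,7,15,16,17,18]
a[mid]=14>13: swap a[4],a[7]; hi=6 → [2,4,5,6,7,13,10,14,15,16,17,18]
a[mid]=7<13: swap a[4],a[4]; lo=5,mid=5 → [2,4,5,6,7,13,10,14,15,16,17,18]
a[mid]=13=13: mid=6
a[mid]=10<13: swap a[5],a[6]; lo=6,mid=7 → [2,4,5,6,7,10,13,14,15,16,17,18]
end: lo=6, hi=6; a = [2,4,5,6,7,10,13,14,15,16,17,18]

[2,4,5,6,7,10,13,14,15,16,17,18]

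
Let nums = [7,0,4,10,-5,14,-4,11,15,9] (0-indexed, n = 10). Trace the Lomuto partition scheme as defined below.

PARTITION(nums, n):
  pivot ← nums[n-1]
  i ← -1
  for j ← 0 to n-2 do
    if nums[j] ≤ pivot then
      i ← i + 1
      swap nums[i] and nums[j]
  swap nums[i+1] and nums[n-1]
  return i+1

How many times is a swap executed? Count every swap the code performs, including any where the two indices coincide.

6

pivot = nums[9] = 9; i = -1
j=0: nums[0]=7 ≤ 9 → i=0, swap nums[0],nums[0] (no change) → [7,0,4,10,-5,14,-4,11,15,9]
j=1: nums[1]=0 ≤ 9 → i=1, swap nums[1],nums[1] (no change) → [7,0,4,10,-5,14,-4,11,15,9]
j=2: nums[2]=4 ≤ 9 → i=2, swap nums[2],nums[2] (no change) → [7,0,4,10,-5,14,-4,11,15,9]
j=3: nums[3]=10 > 9 → no swap
j=4: nums[4]=-5 ≤ 9 → i=3, swap nums[3],nums[4] → [7,0,4,-5,10,14,-4,11,15,9]
j=5: nums[5]=14 > 9 → no swap
j=6: nums[6]=-4 ≤ 9 → i=4, swap nums[4],nums[6] → [7,0,4,-5,-4,14,10,11,15,9]
j=7: nums[7]=11 > 9 → no swap
j=8: nums[8]=15 > 9 → no swap
final swap nums[5],nums[9] → [7,0,4,-5,-4,9,10,11,15,14]; return 5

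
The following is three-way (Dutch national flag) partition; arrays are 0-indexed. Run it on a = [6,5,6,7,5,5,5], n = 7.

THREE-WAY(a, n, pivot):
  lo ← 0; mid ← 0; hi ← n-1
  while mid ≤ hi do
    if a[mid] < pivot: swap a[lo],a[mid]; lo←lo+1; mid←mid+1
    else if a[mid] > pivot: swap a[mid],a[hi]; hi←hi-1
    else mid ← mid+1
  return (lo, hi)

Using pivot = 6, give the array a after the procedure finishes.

[5,5,5,5,6,6,7]

lo=0 mid=0 hi=6
6=6: mid=1
5<6: swap(0,1), lo=1 mid=2 ⇒ [5,6,6,7,5,5,5]
6=6: mid=3
7>6: swap(3,6), hi=5 ⇒ [5,6,6,5,5,5,7]
5<6: swap(1,3), lo=2 mid=4 ⇒ [5,5,6,6,5,5,7]
5<6: swap(2,4), lo=3 mid=5 ⇒ [5,5,5,6,6,5,7]
5<6: swap(3,5), lo=4 mid=6 ⇒ [5,5,5,5,6,6,7]
done. lo=4 hi=5; a=[5,5,5,5,6,6,7]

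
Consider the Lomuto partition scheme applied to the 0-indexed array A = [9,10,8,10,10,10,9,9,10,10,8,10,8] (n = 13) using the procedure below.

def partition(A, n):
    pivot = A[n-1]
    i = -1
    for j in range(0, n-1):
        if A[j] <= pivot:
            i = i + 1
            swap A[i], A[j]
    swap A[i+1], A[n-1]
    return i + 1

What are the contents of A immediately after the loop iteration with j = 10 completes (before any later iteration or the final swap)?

[8,8,9,10,10,10,9,9,10,10,10,10,8]

pivot = A[12] = 8; i = -1
j=0: A[0]=9 > 8 → no swap
j=1: A[1]=10 > 8 → no swap
j=2: A[2]=8 ≤ 8 → i=0, swap A[0],A[2] → [8,10,9,10,10,10,9,9,10,10,8,10,8]
j=3: A[3]=10 > 8 → no swap
j=4: A[4]=10 > 8 → no swap
j=5: A[5]=10 > 8 → no swap
j=6: A[6]=9 > 8 → no swap
j=7: A[7]=9 > 8 → no swap
j=8: A[8]=10 > 8 → no swap
j=9: A[9]=10 > 8 → no swap
j=10: A[10]=8 ≤ 8 → i=1, swap A[1],A[10] → [8,8,9,10,10,10,9,9,10,10,10,10,8]
(after j=10) A = [8,8,9,10,10,10,9,9,10,10,10,10,8]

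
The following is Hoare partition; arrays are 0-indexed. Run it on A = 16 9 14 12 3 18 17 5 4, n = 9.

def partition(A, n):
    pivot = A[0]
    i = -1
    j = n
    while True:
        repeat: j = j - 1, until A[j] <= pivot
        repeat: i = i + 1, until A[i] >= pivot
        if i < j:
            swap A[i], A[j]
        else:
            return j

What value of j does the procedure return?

5

pivot = A[0] = 16; i = -1, j = 9
j→8 (A[8]=4≤16), i→0 (A[0]=16≥16); i<j, swap → 4 9 14 12 3 18 17 5 16
j→7 (A[7]=5≤16), i→5 (A[5]=18≥16); i<j, swap → 4 9 14 12 3 5 17 18 16
j→5, i→6; i≥j, return j=5. A = 4 9 14 12 3 5 17 18 16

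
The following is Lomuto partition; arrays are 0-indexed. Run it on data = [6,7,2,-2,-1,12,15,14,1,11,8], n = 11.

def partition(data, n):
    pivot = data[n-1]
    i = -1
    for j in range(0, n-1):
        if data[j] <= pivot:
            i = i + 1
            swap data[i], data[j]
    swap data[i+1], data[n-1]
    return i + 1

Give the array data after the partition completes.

pivot=8, i=-1
j=0: 6≤8, i=0, swap(0,0) ⇒ [6,7,2,-2,-1,12,15,14,1,11,8]
j=1: 7≤8, i=1, swap(1,1) ⇒ [6,7,2,-2,-1,12,15,14,1,11,8]
j=2: 2≤8, i=2, swap(2,2) ⇒ [6,7,2,-2,-1,12,15,14,1,11,8]
j=3: -2≤8, i=3, swap(3,3) ⇒ [6,7,2,-2,-1,12,15,14,1,11,8]
j=4: -1≤8, i=4, swap(4,4) ⇒ [6,7,2,-2,-1,12,15,14,1,11,8]
j=5: 12>8, skip
j=6: 15>8, skip
j=7: 14>8, skip
j=8: 1≤8, i=5, swap(5,8) ⇒ [6,7,2,-2,-1,1,15,14,12,11,8]
j=9: 11>8, skip
swap(6,10) ⇒ [6,7,2,-2,-1,1,8,14,12,11,15]; return 6

[6,7,2,-2,-1,1,8,14,12,11,15]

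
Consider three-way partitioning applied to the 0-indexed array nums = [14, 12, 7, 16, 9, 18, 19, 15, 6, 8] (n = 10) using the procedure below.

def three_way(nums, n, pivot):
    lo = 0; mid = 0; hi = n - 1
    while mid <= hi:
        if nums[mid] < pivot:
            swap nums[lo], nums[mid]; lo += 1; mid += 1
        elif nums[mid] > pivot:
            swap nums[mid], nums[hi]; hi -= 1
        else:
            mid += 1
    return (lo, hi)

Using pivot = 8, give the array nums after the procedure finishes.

[6, 7, 8, 9, 18, 19, 15, 16, 12, 14]

pivot = 8; lo=0, mid=0, hi=9
nums[mid]=14>8: swap nums[0],nums[9]; hi=8 → [8, 12, 7, 16, 9, 18, 19, 15, 6, 14]
nums[mid]=8=8: mid=1
nums[mid]=12>8: swap nums[1],nums[8]; hi=7 → [8, 6, 7, 16, 9, 18, 19, 15, 12, 14]
nums[mid]=6<8: swap nums[0],nums[1]; lo=1,mid=2 → [6, 8, 7, 16, 9, 18, 19, 15, 12, 14]
nums[mid]=7<8: swap nums[1],nums[2]; lo=2,mid=3 → [6, 7, 8, 16, 9, 18, 19, 15, 12, 14]
nums[mid]=16>8: swap nums[3],nums[7]; hi=6 → [6, 7, 8, 15, 9, 18, 19, 16, 12, 14]
nums[mid]=15>8: swap nums[3],nums[6]; hi=5 → [6, 7, 8, 19, 9, 18, 15, 16, 12, 14]
nums[mid]=19>8: swap nums[3],nums[5]; hi=4 → [6, 7, 8, 18, 9, 19, 15, 16, 12, 14]
nums[mid]=18>8: swap nums[3],nums[4]; hi=3 → [6, 7, 8, 9, 18, 19, 15, 16, 12, 14]
nums[mid]=9>8: swap nums[3],nums[3]; hi=2 → [6, 7, 8, 9, 18, 19, 15, 16, 12, 14]
end: lo=2, hi=2; nums = [6, 7, 8, 9, 18, 19, 15, 16, 12, 14]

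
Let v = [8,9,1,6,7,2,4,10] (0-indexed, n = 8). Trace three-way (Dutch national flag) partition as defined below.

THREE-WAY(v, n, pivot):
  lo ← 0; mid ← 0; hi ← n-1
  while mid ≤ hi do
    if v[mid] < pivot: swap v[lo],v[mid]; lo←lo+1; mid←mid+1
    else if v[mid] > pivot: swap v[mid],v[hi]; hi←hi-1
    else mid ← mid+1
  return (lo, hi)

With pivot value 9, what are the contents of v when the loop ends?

[8,1,6,7,2,4,9,10]

pivot = 9; lo=0, mid=0, hi=7
v[mid]=8<9: swap v[0],v[0]; lo=1,mid=1 → [8,9,1,6,7,2,4,10]
v[mid]=9=9: mid=2
v[mid]=1<9: swap v[1],v[2]; lo=2,mid=3 → [8,1,9,6,7,2,4,10]
v[mid]=6<9: swap v[2],v[3]; lo=3,mid=4 → [8,1,6,9,7,2,4,10]
v[mid]=7<9: swap v[3],v[4]; lo=4,mid=5 → [8,1,6,7,9,2,4,10]
v[mid]=2<9: swap v[4],v[5]; lo=5,mid=6 → [8,1,6,7,2,9,4,10]
v[mid]=4<9: swap v[5],v[6]; lo=6,mid=7 → [8,1,6,7,2,4,9,10]
v[mid]=10>9: swap v[7],v[7]; hi=6 → [8,1,6,7,2,4,9,10]
end: lo=6, hi=6; v = [8,1,6,7,2,4,9,10]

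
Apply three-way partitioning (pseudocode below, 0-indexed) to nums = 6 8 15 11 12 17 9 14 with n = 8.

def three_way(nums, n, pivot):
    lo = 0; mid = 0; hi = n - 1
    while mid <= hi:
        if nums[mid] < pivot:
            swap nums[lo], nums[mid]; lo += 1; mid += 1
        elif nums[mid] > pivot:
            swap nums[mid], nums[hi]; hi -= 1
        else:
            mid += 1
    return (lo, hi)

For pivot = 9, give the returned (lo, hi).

lo=0 mid=0 hi=7
6<9: swap(0,0), lo=1 mid=1 ⇒ 6 8 15 11 12 17 9 14
8<9: swap(1,1), lo=2 mid=2 ⇒ 6 8 15 11 12 17 9 14
15>9: swap(2,7), hi=6 ⇒ 6 8 14 11 12 17 9 15
14>9: swap(2,6), hi=5 ⇒ 6 8 9 11 12 17 14 15
9=9: mid=3
11>9: swap(3,5), hi=4 ⇒ 6 8 9 17 12 11 14 15
17>9: swap(3,4), hi=3 ⇒ 6 8 9 12 17 11 14 15
12>9: swap(3,3), hi=2 ⇒ 6 8 9 12 17 11 14 15
done. lo=2 hi=2; nums=6 8 9 12 17 11 14 15

(2, 2)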